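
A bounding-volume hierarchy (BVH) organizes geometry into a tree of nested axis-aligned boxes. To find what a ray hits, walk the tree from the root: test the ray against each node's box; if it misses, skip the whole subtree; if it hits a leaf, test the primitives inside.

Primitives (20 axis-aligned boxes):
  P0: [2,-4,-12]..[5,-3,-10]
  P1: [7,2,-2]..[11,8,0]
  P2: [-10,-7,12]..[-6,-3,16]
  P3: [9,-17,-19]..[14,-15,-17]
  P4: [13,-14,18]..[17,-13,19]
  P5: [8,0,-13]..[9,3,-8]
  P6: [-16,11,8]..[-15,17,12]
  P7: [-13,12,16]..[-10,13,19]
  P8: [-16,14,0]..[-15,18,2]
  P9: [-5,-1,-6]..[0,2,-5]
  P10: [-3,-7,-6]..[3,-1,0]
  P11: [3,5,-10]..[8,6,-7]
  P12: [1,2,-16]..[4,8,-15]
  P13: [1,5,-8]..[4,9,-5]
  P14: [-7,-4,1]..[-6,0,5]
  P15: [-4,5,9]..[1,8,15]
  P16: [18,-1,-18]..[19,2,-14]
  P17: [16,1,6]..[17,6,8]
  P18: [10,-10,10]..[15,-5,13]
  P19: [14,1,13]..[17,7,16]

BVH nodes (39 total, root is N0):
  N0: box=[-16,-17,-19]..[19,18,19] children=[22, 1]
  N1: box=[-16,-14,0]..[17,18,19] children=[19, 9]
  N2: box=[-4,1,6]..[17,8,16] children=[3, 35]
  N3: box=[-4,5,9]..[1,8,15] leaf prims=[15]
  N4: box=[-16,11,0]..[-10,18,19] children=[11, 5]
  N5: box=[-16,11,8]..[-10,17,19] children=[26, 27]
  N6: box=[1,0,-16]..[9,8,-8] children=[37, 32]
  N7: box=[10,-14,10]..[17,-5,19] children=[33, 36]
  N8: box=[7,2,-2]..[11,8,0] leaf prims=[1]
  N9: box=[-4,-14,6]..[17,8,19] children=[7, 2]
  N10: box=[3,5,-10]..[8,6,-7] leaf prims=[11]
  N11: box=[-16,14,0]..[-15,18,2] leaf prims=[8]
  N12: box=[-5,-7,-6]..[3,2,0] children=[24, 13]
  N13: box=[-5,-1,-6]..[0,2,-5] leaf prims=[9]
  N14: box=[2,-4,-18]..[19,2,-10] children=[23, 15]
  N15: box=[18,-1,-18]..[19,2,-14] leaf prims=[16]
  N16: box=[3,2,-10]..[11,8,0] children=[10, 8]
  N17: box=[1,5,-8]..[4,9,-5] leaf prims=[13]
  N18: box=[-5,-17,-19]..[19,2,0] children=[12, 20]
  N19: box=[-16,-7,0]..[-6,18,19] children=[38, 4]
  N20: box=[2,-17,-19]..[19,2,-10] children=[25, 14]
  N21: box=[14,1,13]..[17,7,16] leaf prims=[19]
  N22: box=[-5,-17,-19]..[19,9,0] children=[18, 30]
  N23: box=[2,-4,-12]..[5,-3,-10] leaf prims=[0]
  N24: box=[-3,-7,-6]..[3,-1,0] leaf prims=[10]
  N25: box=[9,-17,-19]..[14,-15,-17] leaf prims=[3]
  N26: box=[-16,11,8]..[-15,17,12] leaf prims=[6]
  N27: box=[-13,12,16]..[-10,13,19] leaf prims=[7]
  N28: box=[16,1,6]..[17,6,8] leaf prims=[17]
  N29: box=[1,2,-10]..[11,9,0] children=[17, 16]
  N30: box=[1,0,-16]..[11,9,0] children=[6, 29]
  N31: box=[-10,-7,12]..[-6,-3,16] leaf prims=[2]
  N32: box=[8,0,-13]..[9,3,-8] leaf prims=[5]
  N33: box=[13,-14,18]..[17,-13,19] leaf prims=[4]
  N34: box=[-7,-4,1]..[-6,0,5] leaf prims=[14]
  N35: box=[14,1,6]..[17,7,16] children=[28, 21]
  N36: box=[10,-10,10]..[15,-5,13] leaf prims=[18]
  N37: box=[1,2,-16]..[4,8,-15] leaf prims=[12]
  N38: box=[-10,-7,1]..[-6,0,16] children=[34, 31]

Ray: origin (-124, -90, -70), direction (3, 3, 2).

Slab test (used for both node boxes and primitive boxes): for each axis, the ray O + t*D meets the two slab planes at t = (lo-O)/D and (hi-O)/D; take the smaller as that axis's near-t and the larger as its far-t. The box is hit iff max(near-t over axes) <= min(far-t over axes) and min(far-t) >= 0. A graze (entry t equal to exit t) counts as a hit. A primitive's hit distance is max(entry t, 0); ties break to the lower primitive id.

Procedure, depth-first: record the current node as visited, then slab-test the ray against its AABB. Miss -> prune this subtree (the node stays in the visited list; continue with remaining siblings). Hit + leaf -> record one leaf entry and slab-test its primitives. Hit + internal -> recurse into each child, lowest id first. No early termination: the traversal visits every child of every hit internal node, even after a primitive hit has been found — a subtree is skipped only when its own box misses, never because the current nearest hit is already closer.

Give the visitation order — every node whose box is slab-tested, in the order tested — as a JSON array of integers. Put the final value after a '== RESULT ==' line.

Trace the traversal:
N0 x:[36,143/3] y:[73/3,36] z:[51/2,89/2] -> hit [36,36], descend [1, 22]
  N1 x:[36,47] y:[76/3,36] z:[35,89/2] -> hit [36,36], descend [9, 19]
    N9 x:[40,47] y:[76/3,98/3] z:[38,89/2] -> miss, prune
    N19 x:[36,118/3] y:[83/3,36] z:[35,89/2] -> hit [36,36], descend [4, 38]
      N4 x:[36,38] y:[101/3,36] z:[35,89/2] -> hit [36,36], descend [5, 11]
        N5 x:[36,38] y:[101/3,107/3] z:[39,89/2] -> miss, prune
        N11 x:[36,109/3] y:[104/3,36] z:[35,36] -> hit [36,36] leaf, test {P8@t=36}
      N38 x:[38,118/3] y:[83/3,30] z:[71/2,43] -> miss, prune
  N22 x:[119/3,143/3] y:[73/3,33] z:[51/2,35] -> miss, prune

9 AABB tests over nodes [0, 1, 9, 19, 4, 5, 11, 38, 22]; 1 leaf entered; closest P8.

== RESULT ==
[0, 1, 9, 19, 4, 5, 11, 38, 22]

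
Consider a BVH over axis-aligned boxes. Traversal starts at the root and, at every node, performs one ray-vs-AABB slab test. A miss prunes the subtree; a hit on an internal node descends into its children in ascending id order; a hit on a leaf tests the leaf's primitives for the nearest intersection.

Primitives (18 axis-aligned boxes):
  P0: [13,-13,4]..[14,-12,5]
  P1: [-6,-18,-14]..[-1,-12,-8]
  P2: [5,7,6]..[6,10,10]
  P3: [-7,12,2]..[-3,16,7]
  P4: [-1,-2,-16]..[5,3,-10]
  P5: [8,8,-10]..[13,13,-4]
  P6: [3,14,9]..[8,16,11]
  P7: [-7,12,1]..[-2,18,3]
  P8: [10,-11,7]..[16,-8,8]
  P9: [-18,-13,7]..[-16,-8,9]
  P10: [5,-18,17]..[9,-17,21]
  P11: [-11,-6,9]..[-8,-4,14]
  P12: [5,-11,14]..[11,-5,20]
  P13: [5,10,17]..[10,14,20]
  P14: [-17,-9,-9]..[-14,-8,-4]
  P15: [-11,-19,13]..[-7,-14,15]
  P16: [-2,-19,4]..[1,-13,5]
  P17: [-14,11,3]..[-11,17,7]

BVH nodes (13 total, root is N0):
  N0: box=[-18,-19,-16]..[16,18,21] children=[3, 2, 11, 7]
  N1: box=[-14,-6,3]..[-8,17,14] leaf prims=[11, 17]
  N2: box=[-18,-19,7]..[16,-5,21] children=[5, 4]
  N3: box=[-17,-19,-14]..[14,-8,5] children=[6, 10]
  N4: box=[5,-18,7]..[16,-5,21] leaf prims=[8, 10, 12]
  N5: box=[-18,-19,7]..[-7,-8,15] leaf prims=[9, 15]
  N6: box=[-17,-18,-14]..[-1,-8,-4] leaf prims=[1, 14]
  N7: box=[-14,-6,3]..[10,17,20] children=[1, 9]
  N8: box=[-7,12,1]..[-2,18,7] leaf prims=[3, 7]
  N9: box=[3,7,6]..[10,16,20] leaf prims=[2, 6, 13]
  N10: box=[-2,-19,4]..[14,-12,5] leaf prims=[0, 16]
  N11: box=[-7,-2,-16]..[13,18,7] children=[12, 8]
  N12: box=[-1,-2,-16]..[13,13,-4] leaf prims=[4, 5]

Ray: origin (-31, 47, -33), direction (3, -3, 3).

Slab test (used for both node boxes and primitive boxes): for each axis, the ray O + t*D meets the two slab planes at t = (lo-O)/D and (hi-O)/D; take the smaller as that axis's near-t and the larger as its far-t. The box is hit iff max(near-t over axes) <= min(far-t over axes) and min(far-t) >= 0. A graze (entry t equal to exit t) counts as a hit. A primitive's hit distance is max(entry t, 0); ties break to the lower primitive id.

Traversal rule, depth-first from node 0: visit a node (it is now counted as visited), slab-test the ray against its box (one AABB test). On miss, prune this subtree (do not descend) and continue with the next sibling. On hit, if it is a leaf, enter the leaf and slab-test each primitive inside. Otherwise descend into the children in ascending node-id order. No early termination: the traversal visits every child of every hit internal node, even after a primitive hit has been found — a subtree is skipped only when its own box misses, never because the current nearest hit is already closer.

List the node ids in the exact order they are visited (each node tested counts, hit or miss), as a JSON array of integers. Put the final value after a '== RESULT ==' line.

Trace the traversal:
N0 x:[13/3,47/3] y:[29/3,22] z:[17/3,18] -> hit [29/3,47/3], descend [2, 3, 7, 11]
  N2 x:[13/3,47/3] y:[52/3,22] z:[40/3,18] -> miss, prune
  N3 x:[14/3,15] y:[55/3,22] z:[19/3,38/3] -> miss, prune
  N7 x:[17/3,41/3] y:[10,53/3] z:[12,53/3] -> hit [12,41/3], descend [1, 9]
    N1 x:[17/3,23/3] y:[10,53/3] z:[12,47/3] -> miss, prune
    N9 x:[34/3,41/3] y:[31/3,40/3] z:[13,53/3] -> hit [13,40/3] leaf, test {P2(miss), P6(miss), P13(miss)}
  N11 x:[8,44/3] y:[29/3,49/3] z:[17/3,40/3] -> hit [29/3,40/3], descend [8, 12]
    N8 x:[8,29/3] y:[29/3,35/3] z:[34/3,40/3] -> miss, prune
    N12 x:[10,44/3] y:[34/3,49/3] z:[17/3,29/3] -> miss, prune

9 AABB tests over nodes [0, 2, 3, 7, 1, 9, 11, 8, 12]; 1 leaf entered; closest miss.

== RESULT ==
[0, 2, 3, 7, 1, 9, 11, 8, 12]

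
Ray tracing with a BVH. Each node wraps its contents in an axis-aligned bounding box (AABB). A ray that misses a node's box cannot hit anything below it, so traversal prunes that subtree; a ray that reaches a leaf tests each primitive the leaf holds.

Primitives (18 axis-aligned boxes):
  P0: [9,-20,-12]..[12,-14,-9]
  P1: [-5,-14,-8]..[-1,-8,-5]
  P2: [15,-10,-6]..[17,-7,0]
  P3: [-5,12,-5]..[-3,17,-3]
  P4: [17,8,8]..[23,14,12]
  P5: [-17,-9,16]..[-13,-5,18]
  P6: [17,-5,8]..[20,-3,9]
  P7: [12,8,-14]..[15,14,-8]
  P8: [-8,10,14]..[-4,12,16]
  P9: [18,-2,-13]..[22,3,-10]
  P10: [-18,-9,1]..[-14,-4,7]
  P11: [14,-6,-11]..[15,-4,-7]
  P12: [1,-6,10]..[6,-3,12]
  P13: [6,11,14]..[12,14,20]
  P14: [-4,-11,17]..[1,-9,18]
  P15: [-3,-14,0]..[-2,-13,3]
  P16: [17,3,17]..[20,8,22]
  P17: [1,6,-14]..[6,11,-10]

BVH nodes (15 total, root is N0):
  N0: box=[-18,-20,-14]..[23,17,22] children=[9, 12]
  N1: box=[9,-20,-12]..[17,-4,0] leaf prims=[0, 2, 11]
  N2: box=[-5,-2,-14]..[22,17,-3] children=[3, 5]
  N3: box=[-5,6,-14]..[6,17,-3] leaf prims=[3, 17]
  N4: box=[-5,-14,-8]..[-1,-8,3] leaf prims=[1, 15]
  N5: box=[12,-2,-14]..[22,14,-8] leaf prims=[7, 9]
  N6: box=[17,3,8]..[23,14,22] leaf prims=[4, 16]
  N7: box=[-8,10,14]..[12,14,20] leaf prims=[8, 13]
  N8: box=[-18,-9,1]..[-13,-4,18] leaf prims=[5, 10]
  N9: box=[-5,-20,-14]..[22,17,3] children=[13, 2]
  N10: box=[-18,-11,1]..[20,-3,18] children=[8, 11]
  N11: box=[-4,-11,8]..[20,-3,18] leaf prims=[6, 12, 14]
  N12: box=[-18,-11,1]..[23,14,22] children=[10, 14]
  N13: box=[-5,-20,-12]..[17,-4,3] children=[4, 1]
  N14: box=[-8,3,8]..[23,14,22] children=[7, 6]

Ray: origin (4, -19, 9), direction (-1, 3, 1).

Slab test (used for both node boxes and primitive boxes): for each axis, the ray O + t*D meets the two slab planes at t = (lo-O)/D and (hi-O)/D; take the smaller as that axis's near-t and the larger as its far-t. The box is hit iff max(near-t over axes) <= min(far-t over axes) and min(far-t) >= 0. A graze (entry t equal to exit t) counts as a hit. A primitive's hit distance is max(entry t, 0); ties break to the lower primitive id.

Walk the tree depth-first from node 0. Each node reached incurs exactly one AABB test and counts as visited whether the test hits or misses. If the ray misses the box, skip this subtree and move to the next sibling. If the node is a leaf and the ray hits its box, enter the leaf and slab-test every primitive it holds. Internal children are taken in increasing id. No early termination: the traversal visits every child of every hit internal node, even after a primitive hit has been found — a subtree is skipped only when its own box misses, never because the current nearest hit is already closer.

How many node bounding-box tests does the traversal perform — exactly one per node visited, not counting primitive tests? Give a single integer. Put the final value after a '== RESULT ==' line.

Traverse from the root:
N0 x:[-19,22] y:[-1/3,12] z:[-23,13] -> hit [-1/3,12], descend [9, 12]
  N9 x:[-18,9] y:[-1/3,12] z:[-23,-6] -> miss, prune
  N12 x:[-19,22] y:[8/3,11] z:[-8,13] -> hit [8/3,11], descend [10, 14]
    N10 x:[-16,22] y:[8/3,16/3] z:[-8,9] -> hit [8/3,16/3], descend [8, 11]
      N8 x:[17,22] y:[10/3,5] z:[-8,9] -> miss, prune
      N11 x:[-16,8] y:[8/3,16/3] z:[-1,9] -> hit [8/3,16/3] leaf, test {P6(miss), P12(miss), P14(miss)}
    N14 x:[-19,12] y:[22/3,11] z:[-1,13] -> hit [22/3,11], descend [6, 7]
      N6 x:[-19,-13] y:[22/3,11] z:[-1,13] -> miss, prune
      N7 x:[-8,12] y:[29/3,11] z:[5,11] -> hit [29/3,11] leaf, test {P8(miss), P13(miss)}

Visited [0, 9, 12, 10, 8, 11, 14, 6, 7]. Tests: 9 box, 2 leaf. Nearest: miss.

== RESULT ==
9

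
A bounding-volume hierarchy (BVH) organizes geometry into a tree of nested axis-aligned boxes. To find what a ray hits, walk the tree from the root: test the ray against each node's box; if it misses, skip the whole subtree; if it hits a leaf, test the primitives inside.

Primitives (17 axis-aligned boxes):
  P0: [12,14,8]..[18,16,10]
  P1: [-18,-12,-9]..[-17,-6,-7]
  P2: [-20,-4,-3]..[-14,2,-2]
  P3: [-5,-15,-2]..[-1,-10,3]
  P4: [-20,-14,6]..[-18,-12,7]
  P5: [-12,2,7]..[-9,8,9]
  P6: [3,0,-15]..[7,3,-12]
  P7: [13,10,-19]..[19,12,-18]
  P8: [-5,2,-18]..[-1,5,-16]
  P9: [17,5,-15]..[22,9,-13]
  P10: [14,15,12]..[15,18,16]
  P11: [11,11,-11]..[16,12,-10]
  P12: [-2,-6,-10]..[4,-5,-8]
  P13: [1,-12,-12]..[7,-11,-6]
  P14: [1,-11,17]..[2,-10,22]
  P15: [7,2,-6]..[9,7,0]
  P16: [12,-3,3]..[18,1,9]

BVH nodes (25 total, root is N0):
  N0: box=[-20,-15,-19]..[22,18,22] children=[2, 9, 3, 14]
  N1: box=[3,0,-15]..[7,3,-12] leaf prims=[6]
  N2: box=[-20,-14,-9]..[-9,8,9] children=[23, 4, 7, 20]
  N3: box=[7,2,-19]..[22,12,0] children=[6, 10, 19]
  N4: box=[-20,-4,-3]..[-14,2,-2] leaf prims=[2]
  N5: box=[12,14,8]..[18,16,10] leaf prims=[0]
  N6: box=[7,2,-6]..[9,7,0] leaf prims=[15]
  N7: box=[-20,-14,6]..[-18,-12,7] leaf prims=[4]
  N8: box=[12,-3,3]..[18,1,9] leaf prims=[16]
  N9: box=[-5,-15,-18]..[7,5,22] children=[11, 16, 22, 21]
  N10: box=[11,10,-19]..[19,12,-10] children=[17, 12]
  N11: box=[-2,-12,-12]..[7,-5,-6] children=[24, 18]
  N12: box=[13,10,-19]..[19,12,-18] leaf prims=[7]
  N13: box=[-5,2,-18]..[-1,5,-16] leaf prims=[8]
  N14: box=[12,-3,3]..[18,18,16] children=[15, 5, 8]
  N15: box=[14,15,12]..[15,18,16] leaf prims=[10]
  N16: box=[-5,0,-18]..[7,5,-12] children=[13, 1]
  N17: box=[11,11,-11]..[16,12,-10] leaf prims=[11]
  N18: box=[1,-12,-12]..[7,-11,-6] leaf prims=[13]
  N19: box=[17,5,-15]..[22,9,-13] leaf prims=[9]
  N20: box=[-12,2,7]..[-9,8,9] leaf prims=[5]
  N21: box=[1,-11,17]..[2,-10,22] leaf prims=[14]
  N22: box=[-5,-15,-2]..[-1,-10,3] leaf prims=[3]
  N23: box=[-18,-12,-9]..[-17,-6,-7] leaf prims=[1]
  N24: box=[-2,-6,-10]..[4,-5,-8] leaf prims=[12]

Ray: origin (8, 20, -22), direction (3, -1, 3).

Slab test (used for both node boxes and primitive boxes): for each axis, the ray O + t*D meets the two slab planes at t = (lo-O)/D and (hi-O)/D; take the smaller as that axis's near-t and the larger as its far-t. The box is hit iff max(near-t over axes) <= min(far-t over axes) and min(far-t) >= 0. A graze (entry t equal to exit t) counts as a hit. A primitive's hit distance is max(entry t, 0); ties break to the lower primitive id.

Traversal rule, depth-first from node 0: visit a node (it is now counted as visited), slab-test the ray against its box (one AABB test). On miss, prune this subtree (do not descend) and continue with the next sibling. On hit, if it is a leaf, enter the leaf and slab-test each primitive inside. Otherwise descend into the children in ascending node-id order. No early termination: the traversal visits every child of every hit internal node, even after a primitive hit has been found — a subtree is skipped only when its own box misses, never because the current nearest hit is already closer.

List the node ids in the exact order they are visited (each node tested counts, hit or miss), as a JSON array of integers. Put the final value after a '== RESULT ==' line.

Trace the traversal:
N0 x:[-28/3,14/3] y:[2,35] z:[1,44/3] -> hit [2,14/3], descend [2, 3, 9, 14]
  N2 x:[-28/3,-17/3] y:[12,34] z:[13/3,31/3] -> miss, prune
  N3 x:[-1/3,14/3] y:[8,18] z:[1,22/3] -> miss, prune
  N9 x:[-13/3,-1/3] y:[15,35] z:[4/3,44/3] -> miss, prune
  N14 x:[4/3,10/3] y:[2,23] z:[25/3,38/3] -> miss, prune

Visited [0, 2, 3, 9, 14]. Tests: 5 box, 0 leaf. Nearest: miss.

== RESULT ==
[0, 2, 3, 9, 14]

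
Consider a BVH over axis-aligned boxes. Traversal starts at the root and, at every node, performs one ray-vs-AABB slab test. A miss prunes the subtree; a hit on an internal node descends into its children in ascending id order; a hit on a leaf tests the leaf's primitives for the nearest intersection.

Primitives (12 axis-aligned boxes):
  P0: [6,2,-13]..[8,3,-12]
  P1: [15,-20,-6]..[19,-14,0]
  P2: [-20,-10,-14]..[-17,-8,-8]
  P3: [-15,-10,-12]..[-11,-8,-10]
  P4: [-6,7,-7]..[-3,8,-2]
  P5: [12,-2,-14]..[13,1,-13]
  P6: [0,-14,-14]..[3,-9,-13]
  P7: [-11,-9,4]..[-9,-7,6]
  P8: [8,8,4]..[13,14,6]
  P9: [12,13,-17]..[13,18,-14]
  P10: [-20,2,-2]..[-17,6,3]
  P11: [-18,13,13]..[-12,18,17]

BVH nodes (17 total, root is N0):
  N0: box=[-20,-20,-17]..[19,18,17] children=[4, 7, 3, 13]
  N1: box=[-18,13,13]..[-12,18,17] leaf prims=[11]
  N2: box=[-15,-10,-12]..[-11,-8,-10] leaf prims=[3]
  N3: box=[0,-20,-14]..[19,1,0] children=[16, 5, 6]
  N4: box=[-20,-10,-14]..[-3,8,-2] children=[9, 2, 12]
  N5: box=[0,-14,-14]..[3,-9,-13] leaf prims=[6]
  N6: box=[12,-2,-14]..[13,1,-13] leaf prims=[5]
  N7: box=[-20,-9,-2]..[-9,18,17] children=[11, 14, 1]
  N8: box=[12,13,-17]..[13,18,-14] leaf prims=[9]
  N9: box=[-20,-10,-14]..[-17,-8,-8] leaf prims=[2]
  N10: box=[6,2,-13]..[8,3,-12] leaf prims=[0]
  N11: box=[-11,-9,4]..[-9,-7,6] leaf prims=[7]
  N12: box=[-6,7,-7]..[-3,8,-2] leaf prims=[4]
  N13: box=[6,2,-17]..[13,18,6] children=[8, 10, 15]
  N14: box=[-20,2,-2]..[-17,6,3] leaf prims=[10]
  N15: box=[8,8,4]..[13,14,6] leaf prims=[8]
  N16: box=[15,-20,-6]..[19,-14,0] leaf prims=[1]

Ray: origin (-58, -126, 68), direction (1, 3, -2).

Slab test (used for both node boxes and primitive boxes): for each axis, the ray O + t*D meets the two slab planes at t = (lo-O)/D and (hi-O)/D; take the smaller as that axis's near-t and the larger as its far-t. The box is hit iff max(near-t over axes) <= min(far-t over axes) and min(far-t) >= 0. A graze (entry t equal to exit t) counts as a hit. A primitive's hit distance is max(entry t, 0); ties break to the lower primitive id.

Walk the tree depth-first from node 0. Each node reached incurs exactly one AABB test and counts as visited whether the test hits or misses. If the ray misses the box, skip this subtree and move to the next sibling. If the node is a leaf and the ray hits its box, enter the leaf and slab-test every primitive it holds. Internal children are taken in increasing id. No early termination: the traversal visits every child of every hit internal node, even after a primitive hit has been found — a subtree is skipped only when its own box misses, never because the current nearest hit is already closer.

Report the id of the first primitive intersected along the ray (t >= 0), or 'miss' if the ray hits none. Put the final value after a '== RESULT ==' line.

Trace the traversal:
N0 x:[38,77] y:[106/3,48] z:[51/2,85/2] -> hit [38,85/2], descend [3, 4, 7, 13]
  N3 x:[58,77] y:[106/3,127/3] z:[34,41] -> miss, prune
  N4 x:[38,55] y:[116/3,134/3] z:[35,41] -> hit [116/3,41], descend [2, 9, 12]
    N2 x:[43,47] y:[116/3,118/3] z:[39,40] -> miss, prune
    N9 x:[38,41] y:[116/3,118/3] z:[38,41] -> hit [116/3,118/3] leaf, test {P2@t=116/3}
    N12 x:[52,55] y:[133/3,134/3] z:[35,75/2] -> miss, prune
  N7 x:[38,49] y:[39,48] z:[51/2,35] -> miss, prune
  N13 x:[64,71] y:[128/3,48] z:[31,85/2] -> miss, prune

8 AABB tests over nodes [0, 3, 4, 2, 9, 12, 7, 13]; 1 leaf entered; closest P2.

== RESULT ==
2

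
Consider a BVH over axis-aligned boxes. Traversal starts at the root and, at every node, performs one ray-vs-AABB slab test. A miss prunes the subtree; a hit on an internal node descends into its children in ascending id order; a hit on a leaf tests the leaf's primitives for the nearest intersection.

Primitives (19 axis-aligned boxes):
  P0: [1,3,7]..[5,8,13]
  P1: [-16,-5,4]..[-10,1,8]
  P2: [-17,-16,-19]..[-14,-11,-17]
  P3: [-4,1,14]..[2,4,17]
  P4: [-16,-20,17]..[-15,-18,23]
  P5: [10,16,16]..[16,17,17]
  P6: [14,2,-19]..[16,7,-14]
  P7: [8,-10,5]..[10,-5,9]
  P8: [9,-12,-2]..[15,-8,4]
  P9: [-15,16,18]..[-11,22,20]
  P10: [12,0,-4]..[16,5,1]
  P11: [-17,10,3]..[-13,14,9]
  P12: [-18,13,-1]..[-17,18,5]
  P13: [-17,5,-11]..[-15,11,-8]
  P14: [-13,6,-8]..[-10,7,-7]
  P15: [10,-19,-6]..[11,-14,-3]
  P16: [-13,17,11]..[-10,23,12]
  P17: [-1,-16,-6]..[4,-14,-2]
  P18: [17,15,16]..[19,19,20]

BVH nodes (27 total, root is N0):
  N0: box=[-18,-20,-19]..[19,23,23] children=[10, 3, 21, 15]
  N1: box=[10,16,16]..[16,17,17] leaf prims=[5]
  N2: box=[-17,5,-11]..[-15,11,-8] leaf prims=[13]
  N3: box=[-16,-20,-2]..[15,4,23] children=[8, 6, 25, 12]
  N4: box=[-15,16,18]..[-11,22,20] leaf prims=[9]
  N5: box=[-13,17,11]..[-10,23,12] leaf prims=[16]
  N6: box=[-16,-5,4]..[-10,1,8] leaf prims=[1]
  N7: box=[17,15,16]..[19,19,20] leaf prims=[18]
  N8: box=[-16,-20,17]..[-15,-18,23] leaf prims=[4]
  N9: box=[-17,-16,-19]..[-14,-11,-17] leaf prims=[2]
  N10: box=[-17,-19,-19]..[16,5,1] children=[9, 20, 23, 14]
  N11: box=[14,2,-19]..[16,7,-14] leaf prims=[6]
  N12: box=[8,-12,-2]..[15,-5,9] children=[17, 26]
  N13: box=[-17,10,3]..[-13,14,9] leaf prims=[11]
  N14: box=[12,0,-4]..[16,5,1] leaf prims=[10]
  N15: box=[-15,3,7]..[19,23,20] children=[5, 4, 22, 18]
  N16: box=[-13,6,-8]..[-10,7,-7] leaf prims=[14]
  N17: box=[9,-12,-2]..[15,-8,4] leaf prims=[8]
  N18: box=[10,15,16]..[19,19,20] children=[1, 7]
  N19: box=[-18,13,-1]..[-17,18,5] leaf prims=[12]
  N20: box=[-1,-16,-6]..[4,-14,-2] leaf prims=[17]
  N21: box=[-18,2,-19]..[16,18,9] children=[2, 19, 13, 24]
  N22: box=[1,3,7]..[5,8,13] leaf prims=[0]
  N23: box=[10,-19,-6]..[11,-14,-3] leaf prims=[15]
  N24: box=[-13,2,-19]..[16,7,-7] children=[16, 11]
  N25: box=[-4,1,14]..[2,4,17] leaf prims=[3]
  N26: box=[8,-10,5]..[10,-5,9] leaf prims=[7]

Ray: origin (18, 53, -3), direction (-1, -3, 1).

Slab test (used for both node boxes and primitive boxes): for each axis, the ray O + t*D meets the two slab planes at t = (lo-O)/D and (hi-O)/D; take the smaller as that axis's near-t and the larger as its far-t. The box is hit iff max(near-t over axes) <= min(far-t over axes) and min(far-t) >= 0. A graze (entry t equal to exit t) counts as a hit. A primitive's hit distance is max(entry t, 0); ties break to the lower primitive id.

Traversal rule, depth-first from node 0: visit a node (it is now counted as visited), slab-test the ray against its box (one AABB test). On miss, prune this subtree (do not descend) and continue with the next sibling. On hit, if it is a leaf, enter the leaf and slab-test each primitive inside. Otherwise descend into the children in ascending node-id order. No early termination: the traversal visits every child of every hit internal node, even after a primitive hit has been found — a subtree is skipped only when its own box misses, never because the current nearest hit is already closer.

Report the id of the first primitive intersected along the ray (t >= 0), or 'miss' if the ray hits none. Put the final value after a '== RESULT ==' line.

Walk:
N0 x:[-1,36] y:[10,73/3] z:[-16,26] -> hit [10,73/3], descend [3, 10, 15, 21]
  N3 x:[3,34] y:[49/3,73/3] z:[1,26] -> hit [49/3,73/3], descend [6, 8, 12, 25]
    N6 x:[28,34] y:[52/3,58/3] z:[7,11] -> miss, prune
    N8 x:[33,34] y:[71/3,73/3] z:[20,26] -> miss, prune
    N12 x:[3,10] y:[58/3,65/3] z:[1,12] -> miss, prune
    N25 x:[16,22] y:[49/3,52/3] z:[17,20] -> hit [17,52/3] leaf, test {P3@t=17}
  N10 x:[2,35] y:[16,24] z:[-16,4] -> miss, prune
  N15 x:[-1,33] y:[10,50/3] z:[10,23] -> hit [10,50/3], descend [4, 5, 18, 22]
    N4 x:[29,33] y:[31/3,37/3] z:[21,23] -> miss, prune
    N5 x:[28,31] y:[10,12] z:[14,15] -> miss, prune
    N18 x:[-1,8] y:[34/3,38/3] z:[19,23] -> miss, prune
    N22 x:[13,17] y:[15,50/3] z:[10,16] -> hit [15,16] leaf, test {P0@t=15}
  N21 x:[2,36] y:[35/3,17] z:[-16,12] -> hit [35/3,12], descend [2, 13, 19, 24]
    N2 x:[33,35] y:[14,16] z:[-8,-5] -> miss, prune
    N13 x:[31,35] y:[13,43/3] z:[6,12] -> miss, prune
    N19 x:[35,36] y:[35/3,40/3] z:[2,8] -> miss, prune
    N24 x:[2,31] y:[46/3,17] z:[-16,-4] -> miss, prune

Visited [0, 3, 6, 8, 12, 25, 10, 15, 4, 5, 18, 22, 21, 2, 13, 19, 24]. Tests: 17 box, 2 leaf. Nearest: P0.

== RESULT ==
0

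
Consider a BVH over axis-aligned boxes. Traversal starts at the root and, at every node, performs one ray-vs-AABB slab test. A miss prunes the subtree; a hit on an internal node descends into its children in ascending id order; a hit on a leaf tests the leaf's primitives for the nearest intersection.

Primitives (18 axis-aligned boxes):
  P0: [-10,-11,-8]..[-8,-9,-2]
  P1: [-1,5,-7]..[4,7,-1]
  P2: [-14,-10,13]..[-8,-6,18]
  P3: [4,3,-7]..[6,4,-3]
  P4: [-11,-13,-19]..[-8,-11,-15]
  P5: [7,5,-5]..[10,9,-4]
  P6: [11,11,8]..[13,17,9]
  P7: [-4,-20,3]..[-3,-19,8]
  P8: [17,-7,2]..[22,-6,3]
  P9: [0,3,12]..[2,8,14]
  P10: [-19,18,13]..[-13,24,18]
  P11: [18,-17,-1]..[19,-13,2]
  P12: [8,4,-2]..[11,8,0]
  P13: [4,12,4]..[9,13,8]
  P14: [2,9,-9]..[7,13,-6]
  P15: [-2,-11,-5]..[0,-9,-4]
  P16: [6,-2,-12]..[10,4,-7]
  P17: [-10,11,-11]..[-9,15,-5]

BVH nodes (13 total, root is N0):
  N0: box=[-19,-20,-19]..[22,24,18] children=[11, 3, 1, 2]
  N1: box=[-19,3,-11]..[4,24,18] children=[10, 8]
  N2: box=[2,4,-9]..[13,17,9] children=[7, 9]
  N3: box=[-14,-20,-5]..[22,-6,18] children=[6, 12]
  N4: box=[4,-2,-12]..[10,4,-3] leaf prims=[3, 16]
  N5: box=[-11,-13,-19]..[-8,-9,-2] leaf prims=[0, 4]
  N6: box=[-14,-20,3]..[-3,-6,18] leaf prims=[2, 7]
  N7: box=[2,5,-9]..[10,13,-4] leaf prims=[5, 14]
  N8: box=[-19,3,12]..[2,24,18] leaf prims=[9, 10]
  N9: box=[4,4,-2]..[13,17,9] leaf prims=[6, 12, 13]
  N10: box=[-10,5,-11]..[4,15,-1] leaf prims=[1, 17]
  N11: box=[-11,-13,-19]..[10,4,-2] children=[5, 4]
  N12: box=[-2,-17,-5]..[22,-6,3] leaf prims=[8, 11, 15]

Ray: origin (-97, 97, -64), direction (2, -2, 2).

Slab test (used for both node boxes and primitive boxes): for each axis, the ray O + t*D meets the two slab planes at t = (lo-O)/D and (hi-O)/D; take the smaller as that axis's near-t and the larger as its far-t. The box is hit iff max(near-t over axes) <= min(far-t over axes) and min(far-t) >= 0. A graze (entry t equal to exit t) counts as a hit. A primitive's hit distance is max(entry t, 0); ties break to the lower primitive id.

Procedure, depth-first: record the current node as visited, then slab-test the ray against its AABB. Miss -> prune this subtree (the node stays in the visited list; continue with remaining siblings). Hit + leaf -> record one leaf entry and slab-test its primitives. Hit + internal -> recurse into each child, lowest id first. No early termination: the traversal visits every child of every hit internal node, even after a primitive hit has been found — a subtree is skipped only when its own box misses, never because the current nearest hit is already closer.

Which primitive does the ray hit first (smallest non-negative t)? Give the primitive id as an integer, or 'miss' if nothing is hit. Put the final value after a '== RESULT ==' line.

Walk:
N0 x:[39,119/2] y:[73/2,117/2] z:[45/2,41] -> hit [39,41], descend [1, 2, 3, 11]
  N1 x:[39,101/2] y:[73/2,47] z:[53/2,41] -> hit [39,41], descend [8, 10]
    N8 x:[39,99/2] y:[73/2,47] z:[38,41] -> hit [39,41] leaf, test {P9(miss), P10@t=39}
    N10 x:[87/2,101/2] y:[41,46] z:[53/2,63/2] -> miss, prune
  N2 x:[99/2,55] y:[40,93/2] z:[55/2,73/2] -> miss, prune
  N3 x:[83/2,119/2] y:[103/2,117/2] z:[59/2,41] -> miss, prune
  N11 x:[43,107/2] y:[93/2,55] z:[45/2,31] -> miss, prune

Summary -> nodes [0, 1, 8, 10, 2, 3, 11]; box-tests=7; leaf-entries=1; first=P10

== RESULT ==
10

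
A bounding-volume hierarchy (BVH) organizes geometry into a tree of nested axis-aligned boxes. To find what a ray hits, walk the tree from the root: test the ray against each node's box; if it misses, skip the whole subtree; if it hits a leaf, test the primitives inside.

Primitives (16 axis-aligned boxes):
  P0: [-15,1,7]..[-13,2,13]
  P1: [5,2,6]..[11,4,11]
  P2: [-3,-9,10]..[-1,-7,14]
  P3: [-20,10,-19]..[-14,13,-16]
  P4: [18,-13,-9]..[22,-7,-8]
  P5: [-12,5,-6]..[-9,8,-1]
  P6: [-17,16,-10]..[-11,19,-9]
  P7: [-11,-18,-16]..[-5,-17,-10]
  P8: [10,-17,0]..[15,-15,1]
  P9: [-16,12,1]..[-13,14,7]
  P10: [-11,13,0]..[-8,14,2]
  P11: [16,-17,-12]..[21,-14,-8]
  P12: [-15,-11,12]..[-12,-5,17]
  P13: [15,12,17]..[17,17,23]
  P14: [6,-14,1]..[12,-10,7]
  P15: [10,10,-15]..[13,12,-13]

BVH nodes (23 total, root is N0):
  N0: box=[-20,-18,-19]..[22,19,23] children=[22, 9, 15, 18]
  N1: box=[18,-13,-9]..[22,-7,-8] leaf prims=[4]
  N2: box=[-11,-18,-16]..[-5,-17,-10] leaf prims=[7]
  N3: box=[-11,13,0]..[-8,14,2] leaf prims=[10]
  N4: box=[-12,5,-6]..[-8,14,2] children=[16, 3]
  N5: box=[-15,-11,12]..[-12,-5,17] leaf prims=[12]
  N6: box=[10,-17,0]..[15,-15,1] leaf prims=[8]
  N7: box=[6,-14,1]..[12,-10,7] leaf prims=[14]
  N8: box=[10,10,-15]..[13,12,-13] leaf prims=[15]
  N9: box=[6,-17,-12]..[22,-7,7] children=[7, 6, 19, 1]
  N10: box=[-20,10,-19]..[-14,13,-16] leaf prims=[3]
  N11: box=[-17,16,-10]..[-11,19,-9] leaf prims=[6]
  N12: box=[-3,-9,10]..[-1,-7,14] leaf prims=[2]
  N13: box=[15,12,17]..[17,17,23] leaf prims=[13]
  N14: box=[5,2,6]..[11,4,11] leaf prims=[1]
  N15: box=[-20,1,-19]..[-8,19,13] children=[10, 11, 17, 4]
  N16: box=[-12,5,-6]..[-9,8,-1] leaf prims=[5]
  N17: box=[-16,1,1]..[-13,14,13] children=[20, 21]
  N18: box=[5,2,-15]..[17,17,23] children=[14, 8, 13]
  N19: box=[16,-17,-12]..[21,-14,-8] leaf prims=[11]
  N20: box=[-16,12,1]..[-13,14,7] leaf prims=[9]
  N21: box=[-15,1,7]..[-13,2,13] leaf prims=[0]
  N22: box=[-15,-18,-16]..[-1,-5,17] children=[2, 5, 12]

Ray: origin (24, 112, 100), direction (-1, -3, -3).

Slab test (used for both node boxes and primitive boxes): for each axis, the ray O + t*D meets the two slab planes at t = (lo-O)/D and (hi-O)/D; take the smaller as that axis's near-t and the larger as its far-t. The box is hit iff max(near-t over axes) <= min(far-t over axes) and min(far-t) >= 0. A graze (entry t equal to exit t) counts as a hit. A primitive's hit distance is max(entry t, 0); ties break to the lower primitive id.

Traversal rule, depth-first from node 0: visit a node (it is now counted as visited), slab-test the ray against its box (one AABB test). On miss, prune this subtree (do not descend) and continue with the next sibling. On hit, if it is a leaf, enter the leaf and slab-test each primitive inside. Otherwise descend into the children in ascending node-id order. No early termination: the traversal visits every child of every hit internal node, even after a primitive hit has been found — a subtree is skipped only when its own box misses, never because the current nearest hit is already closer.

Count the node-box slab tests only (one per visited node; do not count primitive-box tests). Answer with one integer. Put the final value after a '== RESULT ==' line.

Trace the traversal:
N0 x:[2,44] y:[31,130/3] z:[77/3,119/3] -> hit [31,119/3], descend [9, 15, 18, 22]
  N9 x:[2,18] y:[119/3,43] z:[31,112/3] -> miss, prune
  N15 x:[32,44] y:[31,37] z:[29,119/3] -> hit [32,37], descend [4, 10, 11, 17]
    N4 x:[32,36] y:[98/3,107/3] z:[98/3,106/3] -> hit [98/3,106/3], descend [3, 16]
      N3 x:[32,35] y:[98/3,33] z:[98/3,100/3] -> hit [98/3,33] leaf, test {P10@t=98/3}
      N16 x:[33,36] y:[104/3,107/3] z:[101/3,106/3] -> hit [104/3,106/3] leaf, test {P5@t=104/3}
    N10 x:[38,44] y:[33,34] z:[116/3,119/3] -> miss, prune
    N11 x:[35,41] y:[31,32] z:[109/3,110/3] -> miss, prune
    N17 x:[37,40] y:[98/3,37] z:[29,33] -> miss, prune
  N18 x:[7,19] y:[95/3,110/3] z:[77/3,115/3] -> miss, prune
  N22 x:[25,39] y:[39,130/3] z:[83/3,116/3] -> miss, prune

Visited [0, 9, 15, 4, 3, 16, 10, 11, 17, 18, 22]. Tests: 11 box, 2 leaf. Nearest: P10.

== RESULT ==
11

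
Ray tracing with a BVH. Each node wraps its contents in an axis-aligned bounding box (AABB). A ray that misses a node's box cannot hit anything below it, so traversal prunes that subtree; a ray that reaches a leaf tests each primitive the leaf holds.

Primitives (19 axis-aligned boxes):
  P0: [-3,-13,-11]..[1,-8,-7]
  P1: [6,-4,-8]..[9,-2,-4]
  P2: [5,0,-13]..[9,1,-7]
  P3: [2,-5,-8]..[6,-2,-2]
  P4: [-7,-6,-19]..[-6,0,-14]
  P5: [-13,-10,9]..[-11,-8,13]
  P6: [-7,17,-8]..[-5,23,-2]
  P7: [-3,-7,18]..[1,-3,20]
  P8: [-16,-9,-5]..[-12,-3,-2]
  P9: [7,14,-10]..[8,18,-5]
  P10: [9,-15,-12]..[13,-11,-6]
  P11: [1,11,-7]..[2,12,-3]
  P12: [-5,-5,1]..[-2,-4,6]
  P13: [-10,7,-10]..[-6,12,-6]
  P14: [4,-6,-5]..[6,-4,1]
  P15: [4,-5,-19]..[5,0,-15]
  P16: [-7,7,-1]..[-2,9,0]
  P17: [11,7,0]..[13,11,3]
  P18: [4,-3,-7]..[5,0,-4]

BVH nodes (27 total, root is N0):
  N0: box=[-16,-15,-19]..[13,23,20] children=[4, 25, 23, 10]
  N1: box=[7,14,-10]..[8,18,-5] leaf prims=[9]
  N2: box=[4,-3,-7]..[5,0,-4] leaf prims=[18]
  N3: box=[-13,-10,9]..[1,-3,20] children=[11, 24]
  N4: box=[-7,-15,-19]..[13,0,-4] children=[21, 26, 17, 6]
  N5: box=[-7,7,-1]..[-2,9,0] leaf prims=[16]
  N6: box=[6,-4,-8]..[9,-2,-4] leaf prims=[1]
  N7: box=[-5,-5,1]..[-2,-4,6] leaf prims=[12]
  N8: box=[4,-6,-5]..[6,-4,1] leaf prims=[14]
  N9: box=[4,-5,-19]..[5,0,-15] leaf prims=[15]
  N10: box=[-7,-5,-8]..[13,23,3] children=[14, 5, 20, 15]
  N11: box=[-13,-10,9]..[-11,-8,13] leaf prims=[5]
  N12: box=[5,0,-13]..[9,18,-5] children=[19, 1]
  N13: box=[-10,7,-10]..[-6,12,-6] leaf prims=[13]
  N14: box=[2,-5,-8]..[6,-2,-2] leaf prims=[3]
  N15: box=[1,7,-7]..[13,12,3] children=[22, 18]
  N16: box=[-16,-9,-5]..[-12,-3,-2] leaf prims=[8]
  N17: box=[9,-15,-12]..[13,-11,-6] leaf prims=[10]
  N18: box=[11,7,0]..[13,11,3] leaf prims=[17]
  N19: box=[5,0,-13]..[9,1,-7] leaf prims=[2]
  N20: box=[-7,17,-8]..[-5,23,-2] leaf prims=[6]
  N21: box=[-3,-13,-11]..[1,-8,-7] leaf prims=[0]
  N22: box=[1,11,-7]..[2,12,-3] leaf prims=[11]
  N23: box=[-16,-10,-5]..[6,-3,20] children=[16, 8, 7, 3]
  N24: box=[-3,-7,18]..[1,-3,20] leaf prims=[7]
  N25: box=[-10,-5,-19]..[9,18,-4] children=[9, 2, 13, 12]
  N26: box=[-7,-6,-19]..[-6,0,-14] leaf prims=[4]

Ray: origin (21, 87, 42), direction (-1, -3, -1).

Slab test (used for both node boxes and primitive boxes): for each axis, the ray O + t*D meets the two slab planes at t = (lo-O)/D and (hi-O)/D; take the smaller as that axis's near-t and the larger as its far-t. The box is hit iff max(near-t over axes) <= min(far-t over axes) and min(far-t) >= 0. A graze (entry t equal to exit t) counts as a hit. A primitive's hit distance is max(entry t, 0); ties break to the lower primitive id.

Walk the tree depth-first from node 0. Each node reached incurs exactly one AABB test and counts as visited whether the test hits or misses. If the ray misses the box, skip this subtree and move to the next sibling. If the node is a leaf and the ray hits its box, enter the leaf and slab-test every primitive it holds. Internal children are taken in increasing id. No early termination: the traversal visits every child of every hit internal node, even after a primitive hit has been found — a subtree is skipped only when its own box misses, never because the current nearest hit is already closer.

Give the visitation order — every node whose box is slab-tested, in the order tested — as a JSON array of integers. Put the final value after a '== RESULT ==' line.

Walk:
N0 x:[8,37] y:[64/3,34] z:[22,61] -> hit [22,34], descend [4, 10, 23, 25]
  N4 x:[8,28] y:[29,34] z:[46,61] -> miss, prune
  N10 x:[8,28] y:[64/3,92/3] z:[39,50] -> miss, prune
  N23 x:[15,37] y:[30,97/3] z:[22,47] -> hit [30,97/3], descend [3, 7, 8, 16]
    N3 x:[20,34] y:[30,97/3] z:[22,33] -> hit [30,97/3], descend [11, 24]
      N11 x:[32,34] y:[95/3,97/3] z:[29,33] -> hit [32,97/3] leaf, test {P5@t=32}
      N24 x:[20,24] y:[30,94/3] z:[22,24] -> miss, prune
    N7 x:[23,26] y:[91/3,92/3] z:[36,41] -> miss, prune
    N8 x:[15,17] y:[91/3,31] z:[41,47] -> miss, prune
    N16 x:[33,37] y:[30,32] z:[44,47] -> miss, prune
  N25 x:[12,31] y:[23,92/3] z:[46,61] -> miss, prune

order=[0, 4, 10, 23, 3, 11, 24, 7, 8, 16, 25]  |boxes|=11  |leaves|=1  hit=P5

== RESULT ==
[0, 4, 10, 23, 3, 11, 24, 7, 8, 16, 25]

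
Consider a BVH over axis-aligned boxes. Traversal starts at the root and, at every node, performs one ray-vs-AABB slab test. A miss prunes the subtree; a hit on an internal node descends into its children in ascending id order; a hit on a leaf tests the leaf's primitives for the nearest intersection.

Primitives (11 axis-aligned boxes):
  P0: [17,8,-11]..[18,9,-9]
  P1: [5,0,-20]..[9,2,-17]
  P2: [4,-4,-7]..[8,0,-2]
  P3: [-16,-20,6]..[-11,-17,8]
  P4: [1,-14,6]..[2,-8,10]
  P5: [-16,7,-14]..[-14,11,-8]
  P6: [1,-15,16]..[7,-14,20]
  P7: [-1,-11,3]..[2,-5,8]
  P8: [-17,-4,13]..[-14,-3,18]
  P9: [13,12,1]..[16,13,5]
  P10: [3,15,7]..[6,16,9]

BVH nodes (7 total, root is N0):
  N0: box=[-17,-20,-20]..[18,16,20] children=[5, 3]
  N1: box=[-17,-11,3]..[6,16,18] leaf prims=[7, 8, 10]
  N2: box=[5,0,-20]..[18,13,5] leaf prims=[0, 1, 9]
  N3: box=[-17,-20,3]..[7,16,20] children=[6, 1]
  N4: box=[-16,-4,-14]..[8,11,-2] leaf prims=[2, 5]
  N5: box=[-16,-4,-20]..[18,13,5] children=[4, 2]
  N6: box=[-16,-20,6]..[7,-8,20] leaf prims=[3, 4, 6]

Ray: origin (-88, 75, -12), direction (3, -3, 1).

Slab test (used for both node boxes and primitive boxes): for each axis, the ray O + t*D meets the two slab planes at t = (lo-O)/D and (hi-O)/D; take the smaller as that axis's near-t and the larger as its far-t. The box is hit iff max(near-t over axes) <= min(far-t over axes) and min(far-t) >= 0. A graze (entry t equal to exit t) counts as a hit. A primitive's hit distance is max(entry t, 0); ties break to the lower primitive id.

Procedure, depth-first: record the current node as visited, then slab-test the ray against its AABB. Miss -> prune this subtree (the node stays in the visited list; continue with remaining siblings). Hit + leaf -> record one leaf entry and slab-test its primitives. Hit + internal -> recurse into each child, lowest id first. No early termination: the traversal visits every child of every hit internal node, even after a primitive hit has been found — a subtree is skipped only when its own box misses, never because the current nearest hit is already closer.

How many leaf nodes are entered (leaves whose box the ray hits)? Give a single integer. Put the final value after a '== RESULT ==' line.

Walk:
N0 x:[71/3,106/3] y:[59/3,95/3] z:[-8,32] -> hit [71/3,95/3], descend [3, 5]
  N3 x:[71/3,95/3] y:[59/3,95/3] z:[15,32] -> hit [71/3,95/3], descend [1, 6]
    N1 x:[71/3,94/3] y:[59/3,86/3] z:[15,30] -> hit [71/3,86/3] leaf, test {P7(miss), P8(miss), P10(miss)}
    N6 x:[24,95/3] y:[83/3,95/3] z:[18,32] -> hit [83/3,95/3] leaf, test {P3(miss), P4(miss), P6@t=89/3}
  N5 x:[24,106/3] y:[62/3,79/3] z:[-8,17] -> miss, prune

5 AABB tests over nodes [0, 3, 1, 6, 5]; 2 leaves entered; closest P6.

== RESULT ==
2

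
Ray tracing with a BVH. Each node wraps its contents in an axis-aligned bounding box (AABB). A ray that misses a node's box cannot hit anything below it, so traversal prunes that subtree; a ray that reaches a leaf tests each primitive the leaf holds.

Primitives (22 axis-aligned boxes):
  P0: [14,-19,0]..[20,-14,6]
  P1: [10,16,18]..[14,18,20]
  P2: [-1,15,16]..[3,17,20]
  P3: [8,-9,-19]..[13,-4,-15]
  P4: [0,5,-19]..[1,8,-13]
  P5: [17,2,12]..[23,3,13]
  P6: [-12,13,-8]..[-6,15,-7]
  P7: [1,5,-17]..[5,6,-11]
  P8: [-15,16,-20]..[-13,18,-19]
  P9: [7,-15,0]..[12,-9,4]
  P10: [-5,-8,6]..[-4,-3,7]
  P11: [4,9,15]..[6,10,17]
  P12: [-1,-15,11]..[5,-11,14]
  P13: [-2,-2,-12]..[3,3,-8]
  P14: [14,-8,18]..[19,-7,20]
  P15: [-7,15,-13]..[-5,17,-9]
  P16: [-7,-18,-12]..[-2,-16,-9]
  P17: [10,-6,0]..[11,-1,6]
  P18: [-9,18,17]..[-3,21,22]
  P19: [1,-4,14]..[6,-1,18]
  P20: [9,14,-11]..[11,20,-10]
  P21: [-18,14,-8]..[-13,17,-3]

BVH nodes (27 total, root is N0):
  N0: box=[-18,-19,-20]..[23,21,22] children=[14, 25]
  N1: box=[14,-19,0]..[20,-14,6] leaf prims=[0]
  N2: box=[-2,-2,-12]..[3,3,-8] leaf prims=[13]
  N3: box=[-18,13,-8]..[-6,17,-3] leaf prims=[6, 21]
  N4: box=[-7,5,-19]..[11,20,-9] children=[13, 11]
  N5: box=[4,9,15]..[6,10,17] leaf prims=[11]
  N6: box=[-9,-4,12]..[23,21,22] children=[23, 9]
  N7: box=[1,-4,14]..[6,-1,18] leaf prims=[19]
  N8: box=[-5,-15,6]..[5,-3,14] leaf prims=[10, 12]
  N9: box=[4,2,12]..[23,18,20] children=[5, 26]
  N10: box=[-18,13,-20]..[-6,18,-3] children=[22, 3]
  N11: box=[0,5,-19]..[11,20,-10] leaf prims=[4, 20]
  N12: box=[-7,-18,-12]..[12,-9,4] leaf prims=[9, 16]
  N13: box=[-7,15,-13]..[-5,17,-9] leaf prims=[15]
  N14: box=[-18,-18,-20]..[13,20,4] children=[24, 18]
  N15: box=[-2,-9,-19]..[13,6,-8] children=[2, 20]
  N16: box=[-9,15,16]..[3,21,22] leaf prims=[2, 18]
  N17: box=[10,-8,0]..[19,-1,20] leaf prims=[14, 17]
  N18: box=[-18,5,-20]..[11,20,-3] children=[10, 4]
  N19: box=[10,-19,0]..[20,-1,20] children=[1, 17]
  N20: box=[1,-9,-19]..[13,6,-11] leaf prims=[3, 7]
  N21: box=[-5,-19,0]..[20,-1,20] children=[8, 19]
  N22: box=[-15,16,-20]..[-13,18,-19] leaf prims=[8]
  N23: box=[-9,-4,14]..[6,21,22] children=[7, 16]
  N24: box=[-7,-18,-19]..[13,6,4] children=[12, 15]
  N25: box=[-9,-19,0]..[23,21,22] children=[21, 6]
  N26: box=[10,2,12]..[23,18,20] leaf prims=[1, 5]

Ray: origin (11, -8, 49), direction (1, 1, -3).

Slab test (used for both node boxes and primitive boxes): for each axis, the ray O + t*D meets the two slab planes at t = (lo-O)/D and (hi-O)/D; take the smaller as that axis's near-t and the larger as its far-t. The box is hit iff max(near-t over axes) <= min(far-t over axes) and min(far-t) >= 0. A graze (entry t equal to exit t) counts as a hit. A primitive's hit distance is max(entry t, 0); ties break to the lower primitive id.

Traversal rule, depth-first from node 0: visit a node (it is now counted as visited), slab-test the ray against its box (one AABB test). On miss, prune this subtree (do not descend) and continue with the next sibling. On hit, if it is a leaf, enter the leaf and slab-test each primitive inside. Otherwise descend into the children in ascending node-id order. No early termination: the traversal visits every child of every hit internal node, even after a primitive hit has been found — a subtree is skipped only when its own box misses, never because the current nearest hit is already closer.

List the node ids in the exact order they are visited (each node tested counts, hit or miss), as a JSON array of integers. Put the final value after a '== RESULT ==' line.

Walk:
N0 x:[-29,12] y:[-11,29] z:[9,23] -> hit [9,12], descend [14, 25]
  N14 x:[-29,2] y:[-10,28] z:[15,23] -> miss, prune
  N25 x:[-20,12] y:[-11,29] z:[9,49/3] -> hit [9,12], descend [6, 21]
    N6 x:[-20,12] y:[4,29] z:[9,37/3] -> hit [9,12], descend [9, 23]
      N9 x:[-7,12] y:[10,26] z:[29/3,37/3] -> hit [10,12], descend [5, 26]
        N5 x:[-7,-5] y:[17,18] z:[32/3,34/3] -> miss, prune
        N26 x:[-1,12] y:[10,26] z:[29/3,37/3] -> hit [10,12] leaf, test {P1(miss), P5(miss)}
      N23 x:[-20,-5] y:[4,29] z:[9,35/3] -> miss, prune
    N21 x:[-16,9] y:[-11,7] z:[29/3,49/3] -> miss, prune

Visited [0, 14, 25, 6, 9, 5, 26, 23, 21]. Tests: 9 box, 1 leaf. Nearest: miss.

== RESULT ==
[0, 14, 25, 6, 9, 5, 26, 23, 21]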